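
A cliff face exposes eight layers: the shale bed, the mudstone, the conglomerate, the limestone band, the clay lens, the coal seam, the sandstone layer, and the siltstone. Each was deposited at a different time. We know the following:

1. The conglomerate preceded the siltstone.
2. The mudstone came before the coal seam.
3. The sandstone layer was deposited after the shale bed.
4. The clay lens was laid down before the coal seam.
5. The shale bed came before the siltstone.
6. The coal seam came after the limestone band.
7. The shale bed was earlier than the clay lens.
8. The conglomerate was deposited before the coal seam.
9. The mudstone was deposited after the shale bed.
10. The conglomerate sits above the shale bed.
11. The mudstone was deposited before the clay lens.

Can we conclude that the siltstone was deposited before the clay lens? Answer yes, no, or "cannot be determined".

cannot be determined

No chain of stated constraints runs from the siltstone to the clay lens, and none runs from the clay lens to the siltstone either.
So the relative order of the siltstone and the clay lens is not fixed by the given facts.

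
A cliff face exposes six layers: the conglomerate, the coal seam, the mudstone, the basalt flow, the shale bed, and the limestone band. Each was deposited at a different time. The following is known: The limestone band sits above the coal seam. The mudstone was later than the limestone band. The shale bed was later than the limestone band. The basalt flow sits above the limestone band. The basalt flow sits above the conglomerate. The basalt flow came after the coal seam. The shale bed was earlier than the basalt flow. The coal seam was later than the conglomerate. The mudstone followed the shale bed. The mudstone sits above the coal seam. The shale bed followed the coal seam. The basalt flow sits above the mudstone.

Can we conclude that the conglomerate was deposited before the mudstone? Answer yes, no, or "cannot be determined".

yes

Chain the constraints: the conglomerate → the coal seam → the mudstone. Each link is directly stated, so the conglomerate comes before the mudstone.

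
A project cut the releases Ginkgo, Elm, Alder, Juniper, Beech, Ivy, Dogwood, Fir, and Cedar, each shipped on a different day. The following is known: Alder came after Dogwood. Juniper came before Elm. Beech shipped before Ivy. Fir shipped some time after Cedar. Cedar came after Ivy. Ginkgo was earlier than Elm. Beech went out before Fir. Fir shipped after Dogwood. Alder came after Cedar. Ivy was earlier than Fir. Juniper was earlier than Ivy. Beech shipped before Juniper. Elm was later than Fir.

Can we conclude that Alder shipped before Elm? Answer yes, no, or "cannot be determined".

No chain of stated constraints runs from Alder to Elm, and none runs from Elm to Alder either.
So the relative order of Alder and Elm is not fixed by the given facts.

cannot be determined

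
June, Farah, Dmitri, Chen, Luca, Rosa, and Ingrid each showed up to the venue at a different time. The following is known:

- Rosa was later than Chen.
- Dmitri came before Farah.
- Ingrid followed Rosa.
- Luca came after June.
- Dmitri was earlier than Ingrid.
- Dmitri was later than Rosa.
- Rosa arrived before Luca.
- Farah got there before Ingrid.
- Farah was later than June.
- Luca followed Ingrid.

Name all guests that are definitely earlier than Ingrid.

Chen, Dmitri, Farah, June, Rosa

Directly stated before Ingrid: Dmitri, Farah, and Rosa.
Chen reaches Ingrid via Chen → Rosa → Ingrid.
June reaches Ingrid via June → Farah → Ingrid.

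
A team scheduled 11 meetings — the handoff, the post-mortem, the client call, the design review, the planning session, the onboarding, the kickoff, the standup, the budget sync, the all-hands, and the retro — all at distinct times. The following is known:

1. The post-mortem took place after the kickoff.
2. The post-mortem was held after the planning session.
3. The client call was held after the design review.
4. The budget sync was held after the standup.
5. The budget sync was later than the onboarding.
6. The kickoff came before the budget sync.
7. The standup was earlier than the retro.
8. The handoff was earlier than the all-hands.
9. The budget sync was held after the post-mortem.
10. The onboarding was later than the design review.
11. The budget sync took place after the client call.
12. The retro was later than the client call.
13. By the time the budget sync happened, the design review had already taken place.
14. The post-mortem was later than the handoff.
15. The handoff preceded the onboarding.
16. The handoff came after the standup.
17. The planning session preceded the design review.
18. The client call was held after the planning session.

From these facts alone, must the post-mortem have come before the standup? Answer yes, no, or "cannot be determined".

no

Tracing the constraints gives the standup → the handoff → the post-mortem, so the standup must come before the post-mortem.
That means the post-mortem cannot be before the standup.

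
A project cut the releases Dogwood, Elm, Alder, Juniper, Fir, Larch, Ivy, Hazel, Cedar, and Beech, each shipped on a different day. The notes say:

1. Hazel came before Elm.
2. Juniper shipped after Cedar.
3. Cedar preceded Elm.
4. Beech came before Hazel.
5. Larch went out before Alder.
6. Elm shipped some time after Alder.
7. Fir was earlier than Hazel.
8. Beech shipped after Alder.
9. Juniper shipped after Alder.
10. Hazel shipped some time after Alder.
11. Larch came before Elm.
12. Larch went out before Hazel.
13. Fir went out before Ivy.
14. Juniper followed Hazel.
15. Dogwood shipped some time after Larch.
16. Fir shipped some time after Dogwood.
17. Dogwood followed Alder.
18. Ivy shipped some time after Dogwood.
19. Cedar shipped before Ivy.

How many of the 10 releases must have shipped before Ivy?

5

Directly stated before Ivy: Cedar, Dogwood, and Fir.
Alder reaches Ivy via Alder → Dogwood → Ivy.
Larch reaches Ivy via Larch → Dogwood → Ivy.
That's Alder, Cedar, Dogwood, Fir, and Larch — 5 in all.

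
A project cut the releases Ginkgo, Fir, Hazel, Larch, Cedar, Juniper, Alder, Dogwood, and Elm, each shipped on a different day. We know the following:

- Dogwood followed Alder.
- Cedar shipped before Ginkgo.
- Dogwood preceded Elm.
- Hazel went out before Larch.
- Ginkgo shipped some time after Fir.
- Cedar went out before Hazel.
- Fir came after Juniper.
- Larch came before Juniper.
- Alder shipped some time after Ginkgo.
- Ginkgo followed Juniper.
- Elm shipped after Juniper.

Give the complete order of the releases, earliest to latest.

Cedar, Hazel, Larch, Juniper, Fir, Ginkgo, Alder, Dogwood, Elm

The constraints fix every adjacent pair, so only one ordering works:
Cedar → Hazel → Larch → Juniper → Fir → Ginkgo → Alder → Dogwood → Elm.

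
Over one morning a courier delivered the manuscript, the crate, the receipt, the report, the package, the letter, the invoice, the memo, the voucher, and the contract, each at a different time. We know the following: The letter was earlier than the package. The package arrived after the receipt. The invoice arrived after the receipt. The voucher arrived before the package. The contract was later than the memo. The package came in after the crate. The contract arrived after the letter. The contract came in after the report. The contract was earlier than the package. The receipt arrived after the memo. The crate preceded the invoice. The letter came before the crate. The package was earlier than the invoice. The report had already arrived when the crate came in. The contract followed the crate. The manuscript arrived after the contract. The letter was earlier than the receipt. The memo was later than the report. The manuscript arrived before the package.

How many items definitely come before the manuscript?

5

Directly stated before the manuscript: the contract.
The crate reaches the manuscript via the crate → the contract → the manuscript.
The letter reaches the manuscript via the letter → the contract → the manuscript.
The memo reaches the manuscript via the memo → the contract → the manuscript.
Likewise the report reaches the manuscript by chaining the stated constraints.
No chain forces the voucher (or any of the others) ahead of the manuscript.
That's the contract, the crate, the letter, the memo, and the report — 5 in all.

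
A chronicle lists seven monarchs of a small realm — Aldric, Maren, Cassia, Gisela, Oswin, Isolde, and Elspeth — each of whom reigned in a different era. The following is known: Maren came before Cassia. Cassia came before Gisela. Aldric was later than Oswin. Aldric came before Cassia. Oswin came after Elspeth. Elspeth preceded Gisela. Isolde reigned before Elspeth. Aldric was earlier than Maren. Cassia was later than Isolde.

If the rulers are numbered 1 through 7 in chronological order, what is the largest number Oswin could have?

3

Oswin must come before Aldric, Cassia, Gisela, and Maren — 4 rulers forced after them.
Everything else can be placed before Oswin in some valid order, so Oswin can sit as late as position 7 − 4 = 3.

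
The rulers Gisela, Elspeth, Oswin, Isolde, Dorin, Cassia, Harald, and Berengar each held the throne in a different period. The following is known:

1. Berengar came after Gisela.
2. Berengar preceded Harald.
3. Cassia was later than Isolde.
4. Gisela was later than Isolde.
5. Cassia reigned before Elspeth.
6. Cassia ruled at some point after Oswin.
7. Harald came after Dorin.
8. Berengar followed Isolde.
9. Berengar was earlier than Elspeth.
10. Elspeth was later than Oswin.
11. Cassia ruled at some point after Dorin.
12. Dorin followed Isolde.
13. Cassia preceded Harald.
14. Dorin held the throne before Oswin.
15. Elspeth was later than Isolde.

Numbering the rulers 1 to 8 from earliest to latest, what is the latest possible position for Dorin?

4

Dorin must come before Cassia, Elspeth, Harald, and Oswin — 4 rulers forced after them.
Everything else can be placed before Dorin in some valid order, so Dorin can sit as late as position 8 − 4 = 4.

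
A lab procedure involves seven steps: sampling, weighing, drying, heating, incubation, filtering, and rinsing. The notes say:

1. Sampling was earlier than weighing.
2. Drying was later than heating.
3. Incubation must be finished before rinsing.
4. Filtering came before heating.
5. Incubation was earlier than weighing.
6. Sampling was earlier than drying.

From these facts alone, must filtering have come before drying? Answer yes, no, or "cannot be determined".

Chain the constraints: filtering → heating → drying. Each link is directly stated, so filtering comes before drying.

yes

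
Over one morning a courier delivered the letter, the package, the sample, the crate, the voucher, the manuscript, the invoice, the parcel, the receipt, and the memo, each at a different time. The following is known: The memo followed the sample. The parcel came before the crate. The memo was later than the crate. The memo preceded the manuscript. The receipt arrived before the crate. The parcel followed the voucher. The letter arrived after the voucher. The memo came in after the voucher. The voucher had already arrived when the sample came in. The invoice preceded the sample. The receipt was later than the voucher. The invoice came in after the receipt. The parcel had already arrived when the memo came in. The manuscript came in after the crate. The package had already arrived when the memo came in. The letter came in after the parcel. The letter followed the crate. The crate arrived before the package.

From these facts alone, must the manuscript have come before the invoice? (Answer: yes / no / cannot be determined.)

no

Tracing the constraints gives the invoice → the sample → the memo → the manuscript, so the invoice must come before the manuscript.
That means the manuscript cannot be before the invoice.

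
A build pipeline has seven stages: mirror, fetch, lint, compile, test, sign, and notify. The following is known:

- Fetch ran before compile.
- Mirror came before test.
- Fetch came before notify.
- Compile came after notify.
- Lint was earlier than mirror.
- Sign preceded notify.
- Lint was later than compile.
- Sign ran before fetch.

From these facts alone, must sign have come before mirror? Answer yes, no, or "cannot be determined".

Chain the constraints: sign → fetch → compile → lint → mirror. Each link is directly stated, so sign comes before mirror.

yes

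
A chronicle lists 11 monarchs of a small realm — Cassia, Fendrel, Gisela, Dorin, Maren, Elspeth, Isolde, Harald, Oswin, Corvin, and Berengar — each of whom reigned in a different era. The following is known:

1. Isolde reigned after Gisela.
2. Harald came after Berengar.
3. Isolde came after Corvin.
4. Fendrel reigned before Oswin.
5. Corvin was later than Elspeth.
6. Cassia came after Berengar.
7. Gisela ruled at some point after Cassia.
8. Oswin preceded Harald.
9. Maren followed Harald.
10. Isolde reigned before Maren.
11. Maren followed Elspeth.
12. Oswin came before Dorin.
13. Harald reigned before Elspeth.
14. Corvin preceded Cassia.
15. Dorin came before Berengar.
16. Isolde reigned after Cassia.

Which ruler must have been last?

Maren

Every other ruler has a chain of constraints placing them before Maren, so Maren is last.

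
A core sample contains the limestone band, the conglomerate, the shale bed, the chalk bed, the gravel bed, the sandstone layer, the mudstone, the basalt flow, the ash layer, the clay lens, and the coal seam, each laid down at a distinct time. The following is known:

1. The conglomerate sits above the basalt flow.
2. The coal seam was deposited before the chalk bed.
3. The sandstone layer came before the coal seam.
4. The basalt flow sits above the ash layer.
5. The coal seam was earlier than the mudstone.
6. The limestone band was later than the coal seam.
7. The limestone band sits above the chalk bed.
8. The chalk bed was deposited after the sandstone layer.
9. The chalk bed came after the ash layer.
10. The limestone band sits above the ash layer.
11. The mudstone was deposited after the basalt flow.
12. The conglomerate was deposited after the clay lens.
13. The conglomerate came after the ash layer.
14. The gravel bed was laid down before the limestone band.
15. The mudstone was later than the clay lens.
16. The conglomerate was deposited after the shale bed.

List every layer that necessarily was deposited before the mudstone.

the ash layer, the basalt flow, the clay lens, the coal seam, the sandstone layer

Directly stated before the mudstone: the basalt flow, the clay lens, and the coal seam.
The ash layer reaches the mudstone via the ash layer → the basalt flow → the mudstone.
The sandstone layer reaches the mudstone via the sandstone layer → the coal seam → the mudstone.
No chain forces the shale bed (or any of the others) ahead of the mudstone.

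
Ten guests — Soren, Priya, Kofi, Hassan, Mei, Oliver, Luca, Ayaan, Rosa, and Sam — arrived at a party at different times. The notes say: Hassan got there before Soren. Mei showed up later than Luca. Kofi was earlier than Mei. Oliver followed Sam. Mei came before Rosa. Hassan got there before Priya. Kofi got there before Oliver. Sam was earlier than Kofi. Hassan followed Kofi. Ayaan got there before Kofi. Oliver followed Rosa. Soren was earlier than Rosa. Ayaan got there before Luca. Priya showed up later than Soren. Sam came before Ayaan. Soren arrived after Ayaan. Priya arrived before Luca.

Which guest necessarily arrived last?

Every other guest has a chain of constraints placing them before Oliver, so Oliver is last.

Oliver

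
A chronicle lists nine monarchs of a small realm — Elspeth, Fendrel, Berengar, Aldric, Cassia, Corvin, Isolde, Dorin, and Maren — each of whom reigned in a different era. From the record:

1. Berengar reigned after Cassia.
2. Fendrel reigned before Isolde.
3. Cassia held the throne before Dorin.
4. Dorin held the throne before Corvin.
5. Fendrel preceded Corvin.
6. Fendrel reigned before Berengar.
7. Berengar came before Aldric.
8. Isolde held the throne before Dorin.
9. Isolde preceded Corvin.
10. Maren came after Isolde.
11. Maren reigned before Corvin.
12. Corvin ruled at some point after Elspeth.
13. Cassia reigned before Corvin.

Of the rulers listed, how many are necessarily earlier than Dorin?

3

Directly stated before Dorin: Cassia and Isolde.
Fendrel reaches Dorin via Fendrel → Isolde → Dorin.
That's Cassia, Fendrel, and Isolde — 3 in all.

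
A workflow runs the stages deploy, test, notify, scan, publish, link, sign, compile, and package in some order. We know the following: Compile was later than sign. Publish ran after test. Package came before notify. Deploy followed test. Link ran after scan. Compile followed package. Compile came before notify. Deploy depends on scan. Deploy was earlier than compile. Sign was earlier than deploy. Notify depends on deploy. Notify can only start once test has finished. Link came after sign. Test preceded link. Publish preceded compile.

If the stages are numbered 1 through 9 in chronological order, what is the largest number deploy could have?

7

Deploy must come before compile and notify — 2 stages forced after it.
Everything else can be placed before deploy in some valid order, so deploy can sit as late as position 9 − 2 = 7.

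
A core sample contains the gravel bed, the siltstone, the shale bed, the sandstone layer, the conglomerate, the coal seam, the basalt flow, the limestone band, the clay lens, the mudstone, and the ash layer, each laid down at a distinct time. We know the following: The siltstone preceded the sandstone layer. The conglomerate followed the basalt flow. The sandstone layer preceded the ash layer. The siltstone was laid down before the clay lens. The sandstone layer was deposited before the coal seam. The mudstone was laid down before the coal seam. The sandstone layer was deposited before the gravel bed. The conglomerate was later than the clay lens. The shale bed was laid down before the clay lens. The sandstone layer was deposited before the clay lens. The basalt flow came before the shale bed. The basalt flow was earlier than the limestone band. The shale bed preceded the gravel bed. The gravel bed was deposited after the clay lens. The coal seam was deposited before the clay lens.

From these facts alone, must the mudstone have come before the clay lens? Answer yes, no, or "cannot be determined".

Chain the constraints: the mudstone → the coal seam → the clay lens. Each link is directly stated, so the mudstone comes before the clay lens.

yes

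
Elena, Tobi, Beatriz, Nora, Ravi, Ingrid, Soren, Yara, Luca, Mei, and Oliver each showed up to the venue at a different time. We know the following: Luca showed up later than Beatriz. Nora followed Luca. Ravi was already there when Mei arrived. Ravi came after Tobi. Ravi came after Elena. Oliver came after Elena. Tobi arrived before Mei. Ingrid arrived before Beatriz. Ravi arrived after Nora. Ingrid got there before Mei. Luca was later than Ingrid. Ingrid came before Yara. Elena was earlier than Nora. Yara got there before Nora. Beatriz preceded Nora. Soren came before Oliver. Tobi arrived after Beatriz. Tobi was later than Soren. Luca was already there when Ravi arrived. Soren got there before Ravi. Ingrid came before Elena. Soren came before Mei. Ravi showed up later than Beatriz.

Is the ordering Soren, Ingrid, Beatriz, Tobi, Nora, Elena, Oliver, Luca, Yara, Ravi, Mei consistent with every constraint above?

no

The constraints require Elena before Nora, but in the proposed sequence Nora appears ahead of Elena. That one violation is enough.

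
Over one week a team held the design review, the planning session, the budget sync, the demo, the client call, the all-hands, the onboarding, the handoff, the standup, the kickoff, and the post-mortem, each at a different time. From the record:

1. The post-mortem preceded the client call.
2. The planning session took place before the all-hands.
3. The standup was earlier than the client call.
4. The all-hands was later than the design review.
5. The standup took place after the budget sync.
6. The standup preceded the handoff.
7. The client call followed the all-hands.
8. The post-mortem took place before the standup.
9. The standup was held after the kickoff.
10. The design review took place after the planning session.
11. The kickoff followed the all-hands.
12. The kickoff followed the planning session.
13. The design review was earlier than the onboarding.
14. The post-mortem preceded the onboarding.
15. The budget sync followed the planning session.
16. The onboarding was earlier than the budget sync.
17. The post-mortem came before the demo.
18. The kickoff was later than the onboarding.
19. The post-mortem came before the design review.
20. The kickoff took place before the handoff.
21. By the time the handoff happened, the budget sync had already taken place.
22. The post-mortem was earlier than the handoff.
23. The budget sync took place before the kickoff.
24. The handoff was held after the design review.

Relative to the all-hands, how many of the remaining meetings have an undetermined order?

Forced before the all-hands: the design review, the planning session, and the post-mortem; forced after the all-hands: the client call, the handoff, the kickoff, and the standup.
That leaves the budget sync, the demo, and the onboarding with no forced order relative to the all-hands — 3.

3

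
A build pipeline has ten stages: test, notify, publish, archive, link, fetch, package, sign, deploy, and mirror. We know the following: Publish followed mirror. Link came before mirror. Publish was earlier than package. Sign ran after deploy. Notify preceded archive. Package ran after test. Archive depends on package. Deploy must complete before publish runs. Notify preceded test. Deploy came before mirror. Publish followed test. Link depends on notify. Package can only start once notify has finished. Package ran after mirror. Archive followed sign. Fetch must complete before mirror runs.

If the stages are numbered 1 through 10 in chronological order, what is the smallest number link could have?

Notify must come before link — 1 forced predecessor.
Nothing else is forced ahead of link, so its earliest slot is position 1 + 1 = 2.

2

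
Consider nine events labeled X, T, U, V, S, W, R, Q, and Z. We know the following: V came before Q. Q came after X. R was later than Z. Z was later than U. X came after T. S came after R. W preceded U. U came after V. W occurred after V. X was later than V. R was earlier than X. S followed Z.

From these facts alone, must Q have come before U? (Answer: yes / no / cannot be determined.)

no

Tracing the constraints gives U → Z → R → X → Q, so U must come before Q.
That means Q cannot be before U.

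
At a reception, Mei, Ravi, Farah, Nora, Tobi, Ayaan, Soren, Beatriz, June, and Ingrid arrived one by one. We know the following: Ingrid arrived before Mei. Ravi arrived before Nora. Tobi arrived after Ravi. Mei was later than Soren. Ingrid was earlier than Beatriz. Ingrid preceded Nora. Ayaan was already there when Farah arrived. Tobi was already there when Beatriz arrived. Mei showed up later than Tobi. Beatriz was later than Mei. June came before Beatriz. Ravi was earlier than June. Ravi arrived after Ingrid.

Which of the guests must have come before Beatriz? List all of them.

Ingrid, June, Mei, Ravi, Soren, Tobi

Directly stated before Beatriz: Ingrid, June, Mei, and Tobi.
Ravi reaches Beatriz via Ravi → Tobi → Beatriz.
Soren reaches Beatriz via Soren → Mei → Beatriz.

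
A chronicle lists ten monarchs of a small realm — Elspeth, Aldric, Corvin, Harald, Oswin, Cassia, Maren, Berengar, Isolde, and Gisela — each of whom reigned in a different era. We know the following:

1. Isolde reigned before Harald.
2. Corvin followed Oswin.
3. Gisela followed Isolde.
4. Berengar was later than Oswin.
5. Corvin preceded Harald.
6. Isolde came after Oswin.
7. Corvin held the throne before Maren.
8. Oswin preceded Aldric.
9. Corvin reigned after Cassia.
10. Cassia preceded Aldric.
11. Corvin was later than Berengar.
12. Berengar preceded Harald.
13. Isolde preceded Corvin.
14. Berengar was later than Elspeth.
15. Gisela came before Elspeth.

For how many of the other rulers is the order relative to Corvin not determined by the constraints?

1

Forced before Corvin: Berengar, Cassia, Elspeth, Gisela, Isolde, and Oswin; forced after Corvin: Harald and Maren.
That leaves Aldric with no forced order relative to Corvin — 1.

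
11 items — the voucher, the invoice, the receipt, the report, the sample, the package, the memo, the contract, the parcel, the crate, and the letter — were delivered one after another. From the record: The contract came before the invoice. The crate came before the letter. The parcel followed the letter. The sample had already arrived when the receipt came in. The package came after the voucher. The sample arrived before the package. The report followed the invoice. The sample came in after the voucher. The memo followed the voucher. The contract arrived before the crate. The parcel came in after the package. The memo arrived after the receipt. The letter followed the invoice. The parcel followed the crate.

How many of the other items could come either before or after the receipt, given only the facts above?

7

Forced before the receipt: the sample and the voucher; forced after the receipt: the memo.
That leaves the contract, the crate, the invoice, the letter, the package, the parcel, and the report with no forced order relative to the receipt — 7.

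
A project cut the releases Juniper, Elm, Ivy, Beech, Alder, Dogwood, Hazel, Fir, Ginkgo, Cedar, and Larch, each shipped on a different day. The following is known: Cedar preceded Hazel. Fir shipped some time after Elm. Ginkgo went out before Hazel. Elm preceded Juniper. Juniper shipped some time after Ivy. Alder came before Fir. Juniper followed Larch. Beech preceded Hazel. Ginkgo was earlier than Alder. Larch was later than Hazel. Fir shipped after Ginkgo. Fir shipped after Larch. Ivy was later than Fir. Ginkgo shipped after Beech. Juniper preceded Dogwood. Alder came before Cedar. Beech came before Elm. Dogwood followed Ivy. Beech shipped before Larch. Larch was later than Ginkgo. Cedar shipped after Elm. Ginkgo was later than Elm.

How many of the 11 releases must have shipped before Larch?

6

Directly stated before Larch: Beech, Ginkgo, and Hazel.
Alder reaches Larch via Alder → Cedar → Hazel → Larch.
Cedar reaches Larch via Cedar → Hazel → Larch.
Elm reaches Larch via Elm → Ginkgo → Larch.
No chain forces Ivy (or any of the others) ahead of Larch.
That's Alder, Beech, Cedar, Elm, Ginkgo, and Hazel — 6 in all.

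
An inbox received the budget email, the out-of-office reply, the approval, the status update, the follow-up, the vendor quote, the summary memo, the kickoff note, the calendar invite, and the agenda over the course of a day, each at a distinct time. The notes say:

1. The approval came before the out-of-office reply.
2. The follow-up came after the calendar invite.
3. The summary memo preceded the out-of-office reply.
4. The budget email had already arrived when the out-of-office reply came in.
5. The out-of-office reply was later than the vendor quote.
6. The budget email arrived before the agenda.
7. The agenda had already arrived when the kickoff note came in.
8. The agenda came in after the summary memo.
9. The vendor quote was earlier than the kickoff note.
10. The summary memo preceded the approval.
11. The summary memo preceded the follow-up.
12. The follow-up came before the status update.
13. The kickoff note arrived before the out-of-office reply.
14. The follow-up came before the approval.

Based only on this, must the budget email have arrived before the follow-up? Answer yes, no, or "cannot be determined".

No chain of stated constraints runs from the budget email to the follow-up, and none runs from the follow-up to the budget email either.
So the relative order of the budget email and the follow-up is not fixed by the given facts.

cannot be determined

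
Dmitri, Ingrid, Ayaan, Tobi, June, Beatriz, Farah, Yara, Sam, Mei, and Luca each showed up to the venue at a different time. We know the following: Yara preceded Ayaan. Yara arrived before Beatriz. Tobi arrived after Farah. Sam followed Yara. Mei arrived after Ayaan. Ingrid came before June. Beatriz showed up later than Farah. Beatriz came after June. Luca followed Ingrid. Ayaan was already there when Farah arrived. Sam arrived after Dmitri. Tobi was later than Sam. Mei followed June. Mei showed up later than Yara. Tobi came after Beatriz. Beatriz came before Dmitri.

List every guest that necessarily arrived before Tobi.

Ayaan, Beatriz, Dmitri, Farah, Ingrid, June, Sam, Yara

Directly stated before Tobi: Beatriz, Farah, and Sam.
Ayaan reaches Tobi via Ayaan → Farah → Tobi.
Dmitri reaches Tobi via Dmitri → Sam → Tobi.
Ingrid reaches Tobi via Ingrid → June → Beatriz → Tobi.
Likewise June and Yara each reach Tobi by chaining the stated constraints.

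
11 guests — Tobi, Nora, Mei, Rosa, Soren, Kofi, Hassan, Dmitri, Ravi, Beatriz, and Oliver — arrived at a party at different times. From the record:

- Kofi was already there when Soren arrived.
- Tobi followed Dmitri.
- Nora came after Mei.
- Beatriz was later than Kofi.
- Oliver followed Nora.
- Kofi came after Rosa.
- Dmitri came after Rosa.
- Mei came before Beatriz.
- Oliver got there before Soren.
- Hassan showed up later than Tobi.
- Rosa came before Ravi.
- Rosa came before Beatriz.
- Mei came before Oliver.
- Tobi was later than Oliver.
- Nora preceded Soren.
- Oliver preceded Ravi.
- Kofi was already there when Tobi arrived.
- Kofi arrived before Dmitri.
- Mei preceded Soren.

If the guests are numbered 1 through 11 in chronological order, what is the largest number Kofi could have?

Kofi must come before Beatriz, Dmitri, Hassan, Soren, and Tobi — 5 guests forced after them.
Everything else can be placed before Kofi in some valid order, so Kofi can sit as late as position 11 − 5 = 6.

6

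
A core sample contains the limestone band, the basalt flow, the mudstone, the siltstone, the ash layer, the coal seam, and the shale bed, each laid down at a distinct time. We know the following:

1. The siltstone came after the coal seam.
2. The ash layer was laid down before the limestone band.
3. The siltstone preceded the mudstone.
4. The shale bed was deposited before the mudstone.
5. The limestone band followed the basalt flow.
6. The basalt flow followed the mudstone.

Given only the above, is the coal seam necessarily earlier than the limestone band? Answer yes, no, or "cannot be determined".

yes

Chain the constraints: the coal seam → the siltstone → the mudstone → the basalt flow → the limestone band. Each link is directly stated, so the coal seam comes before the limestone band.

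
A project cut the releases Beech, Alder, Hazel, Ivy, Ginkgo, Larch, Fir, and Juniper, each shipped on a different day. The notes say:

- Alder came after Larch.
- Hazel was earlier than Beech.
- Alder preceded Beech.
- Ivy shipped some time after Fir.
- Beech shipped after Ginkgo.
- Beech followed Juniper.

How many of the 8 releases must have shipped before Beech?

Directly stated before Beech: Alder, Ginkgo, Hazel, and Juniper.
Larch reaches Beech via Larch → Alder → Beech.
No chain forces Ivy (or any of the others) ahead of Beech.
That's Alder, Ginkgo, Hazel, Juniper, and Larch — 5 in all.

5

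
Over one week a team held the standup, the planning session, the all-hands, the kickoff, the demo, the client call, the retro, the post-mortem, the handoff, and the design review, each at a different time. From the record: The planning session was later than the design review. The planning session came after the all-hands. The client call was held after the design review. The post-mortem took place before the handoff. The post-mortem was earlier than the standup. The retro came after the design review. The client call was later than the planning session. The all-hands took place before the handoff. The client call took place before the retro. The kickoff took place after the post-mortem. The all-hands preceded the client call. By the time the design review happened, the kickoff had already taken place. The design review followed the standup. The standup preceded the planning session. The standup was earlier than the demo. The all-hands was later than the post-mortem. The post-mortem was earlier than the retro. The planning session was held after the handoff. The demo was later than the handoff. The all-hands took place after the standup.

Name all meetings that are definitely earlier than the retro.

the all-hands, the client call, the design review, the handoff, the kickoff, the planning session, the post-mortem, the standup

Directly stated before the retro: the client call, the design review, and the post-mortem.
The all-hands reaches the retro via the all-hands → the client call → the retro.
The handoff reaches the retro via the handoff → the planning session → the client call → the retro.
The kickoff reaches the retro via the kickoff → the design review → the retro.
Likewise the planning session and the standup each reach the retro by chaining the stated constraints.
No chain forces the demo ahead of the retro.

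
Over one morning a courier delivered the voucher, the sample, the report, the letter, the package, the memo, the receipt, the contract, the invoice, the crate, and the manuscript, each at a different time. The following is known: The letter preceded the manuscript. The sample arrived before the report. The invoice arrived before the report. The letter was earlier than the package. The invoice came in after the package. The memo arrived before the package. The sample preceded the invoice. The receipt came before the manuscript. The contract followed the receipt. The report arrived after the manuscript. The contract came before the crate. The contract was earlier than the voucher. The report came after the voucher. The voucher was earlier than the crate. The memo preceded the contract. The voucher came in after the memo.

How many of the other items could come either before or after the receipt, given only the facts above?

Forced after the receipt: the contract, the crate, the manuscript, the report, and the voucher.
That leaves the invoice, the letter, the memo, the package, and the sample with no forced order relative to the receipt — 5.

5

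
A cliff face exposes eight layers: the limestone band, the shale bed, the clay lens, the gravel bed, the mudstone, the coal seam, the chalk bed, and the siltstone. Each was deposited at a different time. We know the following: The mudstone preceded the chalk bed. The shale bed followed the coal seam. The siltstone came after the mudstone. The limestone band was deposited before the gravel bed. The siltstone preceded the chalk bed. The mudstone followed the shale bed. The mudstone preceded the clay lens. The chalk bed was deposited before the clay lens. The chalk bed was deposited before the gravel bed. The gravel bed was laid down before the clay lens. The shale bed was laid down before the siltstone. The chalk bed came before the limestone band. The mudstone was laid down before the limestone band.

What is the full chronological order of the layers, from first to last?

The constraints fix every adjacent pair, so only one ordering works:
the coal seam → the shale bed → the mudstone → the siltstone → the chalk bed → the limestone band → the gravel bed → the clay lens.

the coal seam, the shale bed, the mudstone, the siltstone, the chalk bed, the limestone band, the gravel bed, the clay lens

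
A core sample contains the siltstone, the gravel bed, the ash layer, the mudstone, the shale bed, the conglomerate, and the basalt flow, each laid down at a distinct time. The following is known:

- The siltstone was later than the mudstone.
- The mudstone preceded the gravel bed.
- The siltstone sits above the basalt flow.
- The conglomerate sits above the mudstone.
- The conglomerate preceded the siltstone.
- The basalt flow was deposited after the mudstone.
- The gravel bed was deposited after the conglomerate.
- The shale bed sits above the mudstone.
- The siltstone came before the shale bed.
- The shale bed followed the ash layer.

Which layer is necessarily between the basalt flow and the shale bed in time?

Tracing the constraints gives the basalt flow → the siltstone → the shale bed, so the siltstone sits after the basalt flow and before the shale bed.
No other layer is forced both after the basalt flow and before the shale bed.

the siltstone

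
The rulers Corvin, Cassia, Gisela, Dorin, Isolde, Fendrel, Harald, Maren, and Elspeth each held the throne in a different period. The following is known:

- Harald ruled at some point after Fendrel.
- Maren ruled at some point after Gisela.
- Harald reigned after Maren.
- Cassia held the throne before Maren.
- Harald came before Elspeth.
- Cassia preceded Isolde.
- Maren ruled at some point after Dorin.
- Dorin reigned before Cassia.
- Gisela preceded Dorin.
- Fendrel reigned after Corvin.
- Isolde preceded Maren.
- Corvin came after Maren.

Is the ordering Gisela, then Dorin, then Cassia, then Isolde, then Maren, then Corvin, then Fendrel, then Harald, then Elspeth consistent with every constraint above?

Check each stated constraint against the proposed order — e.g. Dorin is ahead of Maren; Gisela is ahead of Maren. Every pair is in the required order; nothing is violated.

yes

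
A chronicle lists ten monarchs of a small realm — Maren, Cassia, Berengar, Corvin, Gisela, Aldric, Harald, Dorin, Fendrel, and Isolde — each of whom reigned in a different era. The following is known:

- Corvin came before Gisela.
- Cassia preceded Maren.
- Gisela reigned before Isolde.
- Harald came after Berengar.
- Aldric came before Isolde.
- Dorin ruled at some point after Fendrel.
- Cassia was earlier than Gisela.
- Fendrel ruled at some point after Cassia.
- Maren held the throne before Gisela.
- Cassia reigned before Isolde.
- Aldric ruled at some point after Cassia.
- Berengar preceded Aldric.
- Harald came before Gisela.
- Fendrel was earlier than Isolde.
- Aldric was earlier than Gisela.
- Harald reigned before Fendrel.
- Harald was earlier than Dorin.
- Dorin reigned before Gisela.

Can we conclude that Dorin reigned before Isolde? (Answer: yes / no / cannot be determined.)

yes

Chain the constraints: Dorin → Gisela → Isolde. Each link is directly stated, so Dorin comes before Isolde.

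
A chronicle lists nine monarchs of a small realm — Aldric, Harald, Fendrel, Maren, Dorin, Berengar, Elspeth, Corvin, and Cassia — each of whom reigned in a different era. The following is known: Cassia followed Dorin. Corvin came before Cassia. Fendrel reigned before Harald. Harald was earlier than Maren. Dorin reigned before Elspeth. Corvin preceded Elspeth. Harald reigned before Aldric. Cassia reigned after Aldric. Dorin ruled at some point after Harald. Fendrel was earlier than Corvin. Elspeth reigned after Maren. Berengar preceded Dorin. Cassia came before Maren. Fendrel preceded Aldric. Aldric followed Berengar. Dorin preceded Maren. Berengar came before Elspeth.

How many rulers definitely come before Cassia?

Directly stated before Cassia: Aldric, Corvin, and Dorin.
Berengar reaches Cassia via Berengar → Dorin → Cassia.
Fendrel reaches Cassia via Fendrel → Corvin → Cassia.
Harald reaches Cassia via Harald → Aldric → Cassia.
That's Aldric, Berengar, Corvin, Dorin, Fendrel, and Harald — 6 in all.

6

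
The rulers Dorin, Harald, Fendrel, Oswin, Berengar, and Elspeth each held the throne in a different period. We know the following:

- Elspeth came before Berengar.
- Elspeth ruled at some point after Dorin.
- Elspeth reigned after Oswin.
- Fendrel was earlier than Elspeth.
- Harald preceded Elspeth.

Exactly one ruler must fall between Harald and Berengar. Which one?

Tracing the constraints gives Harald → Elspeth → Berengar, so Elspeth sits after Harald and before Berengar.
No other ruler is forced both after Harald and before Berengar.

Elspeth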